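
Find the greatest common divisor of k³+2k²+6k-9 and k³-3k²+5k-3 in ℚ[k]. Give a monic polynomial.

Euclidean algorithm in ℚ[k]:
  k³+2k²+6k-9 = (k³-3k²+5k-3) + (5k²+k-6)
  k³-3k²+5k-3 = ((1/5)k-16/25)(5k²+k-6) + ((171/25)k-171/25)
  5k²+k-6 = ((125/171)k+50/57)((171/25)k-171/25) + (0)
Last nonzero remainder: (171/25)k-171/25. Dividing through by 171/25 gives the monic gcd k-1.

k-1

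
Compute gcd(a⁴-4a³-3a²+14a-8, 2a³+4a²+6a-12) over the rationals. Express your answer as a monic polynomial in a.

By polynomial division,
  a⁴-4a³-3a²+14a-8 = ((1/2)a-3)(2a³+4a²+6a-12) + (6a²+38a-44)
  2a³+4a²+6a-12 = ((1/3)a-13/9)(6a²+38a-44) + ((680/9)a-680/9)
  6a²+38a-44 = ((27/340)a+99/170)((680/9)a-680/9) + (0)
Last nonzero remainder: (680/9)a-680/9. Dividing through by 680/9 gives the monic gcd a-1.

a-1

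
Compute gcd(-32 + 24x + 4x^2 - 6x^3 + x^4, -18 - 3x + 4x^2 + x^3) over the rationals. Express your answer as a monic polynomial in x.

Euclidean algorithm in ℚ[x]:
  x^4 - 6x^3 + 4x^2 + 24x - 32 = (x - 10)(x^3 + 4x^2 - 3x - 18) + (47x^2 + 12x - 212)
  x^3 + 4x^2 - 3x - 18 = ((1/47)x + 176/2209)(47x^2 + 12x - 212) + ((1225/2209)x - 2450/2209)
  47x^2 + 12x - 212 = ((103823/1225)x + 234154/1225)((1225/2209)x - 2450/2209) + (0)
Last nonzero remainder: (1225/2209)x - 2450/2209. Dividing through by 1225/2209 gives the monic gcd x - 2.

-2 + x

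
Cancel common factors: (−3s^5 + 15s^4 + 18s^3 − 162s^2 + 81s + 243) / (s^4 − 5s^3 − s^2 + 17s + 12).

(−3s^3 + 9s^2 + 27s − 81)/(s^2 − 3s − 4)

By polynomial division,
  −3s^5 + 15s^4 + 18s^3 − 162s^2 + 81s + 243 = (−3s)(s^4 − 5s^3 − s^2 + 17s + 12) + (15s^3 − 111s^2 + 117s + 243)
  s^4 − 5s^3 − s^2 + 17s + 12 = ((1/15)s + 4/25)(15s^3 − 111s^2 + 117s + 243) + ((224/25)s^2 − (448/25)s − 672/25)
  15s^3 − 111s^2 + 117s + 243 = ((375/224)s − 2025/224)((224/25)s^2 − (448/25)s − 672/25) + (0)
Last nonzero remainder: (224/25)s^2 − (448/25)s − 672/25. Dividing through by 224/25 gives the monic gcd s^2 − 2s − 3.
Cancel s^2 − 2s − 3 from numerator and denominator to get the reduced form.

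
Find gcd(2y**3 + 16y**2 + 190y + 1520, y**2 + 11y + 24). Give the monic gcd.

Apply the Euclidean algorithm:
  2y**3 + 16y**2 + 190y + 1520 = (2y - 6)(y**2 + 11y + 24) + (208y + 1664)
  y**2 + 11y + 24 = ((1/208)y + 3/208)(208y + 1664) + (0)
Last nonzero remainder: 208y + 1664. Dividing through by 208 gives the monic gcd y + 8.

y + 8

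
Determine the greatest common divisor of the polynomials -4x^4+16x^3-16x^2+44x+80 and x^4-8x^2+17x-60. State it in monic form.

x^2-x+5

Repeated division with remainder:
  -4x^4+16x^3-16x^2+44x+80 = (-4)(x^4-8x^2+17x-60) + (16x^3-48x^2+112x-160)
  x^4-8x^2+17x-60 = ((1/16)x+3/16)(16x^3-48x^2+112x-160) + (-6x^2+6x-30)
  16x^3-48x^2+112x-160 = (-(8/3)x+16/3)(-6x^2+6x-30) + (0)
Last nonzero remainder: -6x^2+6x-30. Dividing through by -6 gives the monic gcd x^2-x+5.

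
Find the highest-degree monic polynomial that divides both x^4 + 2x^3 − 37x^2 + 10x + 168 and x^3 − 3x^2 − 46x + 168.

x^2 + 3x − 28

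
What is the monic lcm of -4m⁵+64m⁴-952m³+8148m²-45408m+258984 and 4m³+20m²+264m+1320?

m⁶-11m⁵+158m⁴-847m³+1167m²-7986m-323730

Euclidean algorithm in ℚ[m]:
  -4m⁵+64m⁴-952m³+8148m²-45408m+258984 = (-m²+21m-277)(4m³+20m²+264m+1320) + (9464m²+624624)
  4m³+20m²+264m+1320 = ((1/2366)m+5/2366)(9464m²+624624) + (0)
Last nonzero remainder: 9464m²+624624. Dividing through by 9464 gives the monic gcd m²+66.
Then lcm(f, g) = f·g / gcd(f, g); expanding and making the result monic gives the answer.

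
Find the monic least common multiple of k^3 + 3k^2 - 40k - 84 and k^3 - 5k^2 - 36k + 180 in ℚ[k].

By polynomial division,
  k^3 + 3k^2 - 40k - 84 = (k^3 - 5k^2 - 36k + 180) + (8k^2 - 4k - 264)
  k^3 - 5k^2 - 36k + 180 = ((1/8)k - 9/16)(8k^2 - 4k - 264) + (-(21/4)k + 63/2)
  8k^2 - 4k - 264 = (-(32/21)k - 176/21)(-(21/4)k + 63/2) + (0)
Last nonzero remainder: -(21/4)k + 63/2. Dividing through by -21/4 gives the monic gcd k - 6.
Then lcm(f, g) = f·g / gcd(f, g); expanding and making the result monic gives the answer.

k^5 + 4k^4 - 67k^3 - 214k^2 + 1116k + 2520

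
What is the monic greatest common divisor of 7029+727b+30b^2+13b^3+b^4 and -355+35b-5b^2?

71-7b+b^2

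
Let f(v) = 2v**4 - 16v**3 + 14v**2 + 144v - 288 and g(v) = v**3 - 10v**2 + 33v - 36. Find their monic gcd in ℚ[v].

v**2 - 7v + 12

Repeated division with remainder:
  2v**4 - 16v**3 + 14v**2 + 144v - 288 = (2v + 4)(v**3 - 10v**2 + 33v - 36) + (-12v**2 + 84v - 144)
  v**3 - 10v**2 + 33v - 36 = (-(1/12)v + 1/4)(-12v**2 + 84v - 144) + (0)
Last nonzero remainder: -12v**2 + 84v - 144. Dividing through by -12 gives the monic gcd v**2 - 7v + 12.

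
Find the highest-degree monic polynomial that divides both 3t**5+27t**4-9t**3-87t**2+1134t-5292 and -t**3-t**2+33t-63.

t**2+4t-21

Euclidean algorithm in ℚ[t]:
  3t**5+27t**4-9t**3-87t**2+1134t-5292 = (-3t**2-24t-66)(-t**3-t**2+33t-63) + (450t**2+1800t-9450)
  -t**3-t**2+33t-63 = (-(1/450)t+1/150)(450t**2+1800t-9450) + (0)
Last nonzero remainder: 450t**2+1800t-9450. Dividing through by 450 gives the monic gcd t**2+4t-21.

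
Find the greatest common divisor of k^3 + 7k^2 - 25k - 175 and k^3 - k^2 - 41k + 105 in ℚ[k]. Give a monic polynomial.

Repeated division with remainder:
  k^3 + 7k^2 - 25k - 175 = (k^3 - k^2 - 41k + 105) + (8k^2 + 16k - 280)
  k^3 - k^2 - 41k + 105 = ((1/8)k - 3/8)(8k^2 + 16k - 280) + (0)
Last nonzero remainder: 8k^2 + 16k - 280. Dividing through by 8 gives the monic gcd k^2 + 2k - 35.

k^2 + 2k - 35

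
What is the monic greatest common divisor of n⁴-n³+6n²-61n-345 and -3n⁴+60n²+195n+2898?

n²+n+23

Euclidean algorithm in ℚ[n]:
  n⁴-n³+6n²-61n-345 = (-1/3)(-3n⁴+60n²+195n+2898) + (-n³+26n²+4n+621)
  -3n⁴+60n²+195n+2898 = (3n+78)(-n³+26n²+4n+621) + (-1980n²-1980n-45540)
  -n³+26n²+4n+621 = ((1/1980)n-3/220)(-1980n²-1980n-45540) + (0)
Last nonzero remainder: -1980n²-1980n-45540. Dividing through by -1980 gives the monic gcd n²+n+23.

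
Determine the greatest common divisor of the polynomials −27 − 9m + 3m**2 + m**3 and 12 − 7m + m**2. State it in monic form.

−3 + m

By polynomial division,
  m**3 + 3m**2 − 9m − 27 = (m + 10)(m**2 − 7m + 12) + (49m − 147)
  m**2 − 7m + 12 = ((1/49)m − 4/49)(49m − 147) + (0)
Last nonzero remainder: 49m − 147. Dividing through by 49 gives the monic gcd m − 3.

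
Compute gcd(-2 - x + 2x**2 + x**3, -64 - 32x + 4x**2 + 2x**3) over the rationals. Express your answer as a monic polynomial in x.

Euclidean algorithm in ℚ[x]:
  x**3 + 2x**2 - x - 2 = (1/2)(2x**3 + 4x**2 - 32x - 64) + (15x + 30)
  2x**3 + 4x**2 - 32x - 64 = ((2/15)x**2 - 32/15)(15x + 30) + (0)
Last nonzero remainder: 15x + 30. Dividing through by 15 gives the monic gcd x + 2.

2 + x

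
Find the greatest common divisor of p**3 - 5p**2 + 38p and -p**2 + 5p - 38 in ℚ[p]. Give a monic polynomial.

Repeated division with remainder:
  p**3 - 5p**2 + 38p = (-p)(-p**2 + 5p - 38) + (0)
Last nonzero remainder: -p**2 + 5p - 38. Dividing through by -1 gives the monic gcd p**2 - 5p + 38.

p**2 - 5p + 38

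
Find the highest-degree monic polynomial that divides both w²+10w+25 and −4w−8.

By polynomial division,
  w²+10w+25 = (−(1/4)w−2)(−4w−8) + (9)
  −4w−8 = (−(4/9)w−8/9)(9) + (0)
The last nonzero remainder is the constant 9, so the polynomials are coprime and gcd = 1.

1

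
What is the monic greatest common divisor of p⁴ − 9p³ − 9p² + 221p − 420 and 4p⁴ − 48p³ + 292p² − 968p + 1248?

p² − 7p + 12

Apply the Euclidean algorithm:
  p⁴ − 9p³ − 9p² + 221p − 420 = (1/4)(4p⁴ − 48p³ + 292p² − 968p + 1248) + (3p³ − 82p² + 463p − 732)
  4p⁴ − 48p³ + 292p² − 968p + 1248 = ((4/3)p + 184/9)(3p³ − 82p² + 463p − 732) + ((12160/9)p² − (85120/9)p + 48640/3)
  3p³ − 82p² + 463p − 732 = ((27/12160)p − 549/12160)((12160/9)p² − (85120/9)p + 48640/3) + (0)
Last nonzero remainder: (12160/9)p² − (85120/9)p + 48640/3. Dividing through by 12160/9 gives the monic gcd p² − 7p + 12.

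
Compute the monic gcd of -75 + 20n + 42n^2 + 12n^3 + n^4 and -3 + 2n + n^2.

-3 + 2n + n^2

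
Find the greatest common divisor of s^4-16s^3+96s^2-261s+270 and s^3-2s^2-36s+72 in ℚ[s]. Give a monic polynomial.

s-6

Euclidean algorithm in ℚ[s]:
  s^4-16s^3+96s^2-261s+270 = (s-14)(s^3-2s^2-36s+72) + (104s^2-837s+1278)
  s^3-2s^2-36s+72 = ((1/104)s+629/10816)(104s^2-837s+1278) + ((4185/10816)s-12555/5408)
  104s^2-837s+1278 = ((1124864/4185)s-767936/1395)((4185/10816)s-12555/5408) + (0)
Last nonzero remainder: (4185/10816)s-12555/5408. Dividing through by 4185/10816 gives the monic gcd s-6.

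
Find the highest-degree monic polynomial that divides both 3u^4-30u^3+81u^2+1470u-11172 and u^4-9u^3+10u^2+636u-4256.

u^3-17u^2+146u-532

By polynomial division,
  3u^4-30u^3+81u^2+1470u-11172 = (3)(u^4-9u^3+10u^2+636u-4256) + (-3u^3+51u^2-438u+1596)
  u^4-9u^3+10u^2+636u-4256 = (-(1/3)u-8/3)(-3u^3+51u^2-438u+1596) + (0)
Last nonzero remainder: -3u^3+51u^2-438u+1596. Dividing through by -3 gives the monic gcd u^3-17u^2+146u-532.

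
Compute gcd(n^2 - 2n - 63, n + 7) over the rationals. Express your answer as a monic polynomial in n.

n + 7

Apply the Euclidean algorithm:
  n^2 - 2n - 63 = (n - 9)(n + 7) + (0)
The last nonzero remainder n + 7 is already monic.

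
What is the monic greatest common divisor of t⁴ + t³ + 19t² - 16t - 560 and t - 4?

t - 4

Apply the Euclidean algorithm:
  t⁴ + t³ + 19t² - 16t - 560 = (t³ + 5t² + 39t + 140)(t - 4) + (0)
The last nonzero remainder t - 4 is already monic.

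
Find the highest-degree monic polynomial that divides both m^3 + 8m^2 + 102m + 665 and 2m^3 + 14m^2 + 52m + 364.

Repeated division with remainder:
  m^3 + 8m^2 + 102m + 665 = (1/2)(2m^3 + 14m^2 + 52m + 364) + (m^2 + 76m + 483)
  2m^3 + 14m^2 + 52m + 364 = (2m − 138)(m^2 + 76m + 483) + (9574m + 67018)
  m^2 + 76m + 483 = ((1/9574)m + 69/9574)(9574m + 67018) + (0)
Last nonzero remainder: 9574m + 67018. Dividing through by 9574 gives the monic gcd m + 7.

m + 7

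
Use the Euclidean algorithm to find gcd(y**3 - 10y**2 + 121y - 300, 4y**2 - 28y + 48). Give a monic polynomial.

Euclidean algorithm in ℚ[y]:
  y**3 - 10y**2 + 121y - 300 = ((1/4)y - 3/4)(4y**2 - 28y + 48) + (88y - 264)
  4y**2 - 28y + 48 = ((1/22)y - 2/11)(88y - 264) + (0)
Last nonzero remainder: 88y - 264. Dividing through by 88 gives the monic gcd y - 3.

y - 3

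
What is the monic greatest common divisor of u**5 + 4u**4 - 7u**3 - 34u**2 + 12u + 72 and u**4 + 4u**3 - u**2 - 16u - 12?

Repeated division with remainder:
  u**5 + 4u**4 - 7u**3 - 34u**2 + 12u + 72 = (u)(u**4 + 4u**3 - u**2 - 16u - 12) + (-6u**3 - 18u**2 + 24u + 72)
  u**4 + 4u**3 - u**2 - 16u - 12 = (-(1/6)u - 1/6)(-6u**3 - 18u**2 + 24u + 72) + (0)
Last nonzero remainder: -6u**3 - 18u**2 + 24u + 72. Dividing through by -6 gives the monic gcd u**3 + 3u**2 - 4u - 12.

u**3 + 3u**2 - 4u - 12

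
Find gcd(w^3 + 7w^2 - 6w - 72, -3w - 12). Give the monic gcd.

Apply the Euclidean algorithm:
  w^3 + 7w^2 - 6w - 72 = (-(1/3)w^2 - w + 6)(-3w - 12) + (0)
Last nonzero remainder: -3w - 12. Dividing through by -3 gives the monic gcd w + 4.

w + 4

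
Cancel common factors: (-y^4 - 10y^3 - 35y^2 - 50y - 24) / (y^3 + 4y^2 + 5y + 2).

Apply the Euclidean algorithm:
  -y^4 - 10y^3 - 35y^2 - 50y - 24 = (-y - 6)(y^3 + 4y^2 + 5y + 2) + (-6y^2 - 18y - 12)
  y^3 + 4y^2 + 5y + 2 = (-(1/6)y - 1/6)(-6y^2 - 18y - 12) + (0)
Last nonzero remainder: -6y^2 - 18y - 12. Dividing through by -6 gives the monic gcd y^2 + 3y + 2.
Cancel y^2 + 3y + 2 from numerator and denominator to get the reduced form.

(-y^2 - 7y - 12)/(y + 1)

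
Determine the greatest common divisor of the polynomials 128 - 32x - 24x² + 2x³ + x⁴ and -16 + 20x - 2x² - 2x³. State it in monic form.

Euclidean algorithm in ℚ[x]:
  x⁴ + 2x³ - 24x² - 32x + 128 = (-(1/2)x - 1/2)(-2x³ - 2x² + 20x - 16) + (-15x² - 30x + 120)
  -2x³ - 2x² + 20x - 16 = ((2/15)x - 2/15)(-15x² - 30x + 120) + (0)
Last nonzero remainder: -15x² - 30x + 120. Dividing through by -15 gives the monic gcd x² + 2x - 8.

-8 + 2x + x²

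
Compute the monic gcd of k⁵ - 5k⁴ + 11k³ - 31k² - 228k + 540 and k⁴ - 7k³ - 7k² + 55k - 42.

k² + k - 6

Euclidean algorithm in ℚ[k]:
  k⁵ - 5k⁴ + 11k³ - 31k² - 228k + 540 = (k + 2)(k⁴ - 7k³ - 7k² + 55k - 42) + (32k³ - 72k² - 296k + 624)
  k⁴ - 7k³ - 7k² + 55k - 42 = ((1/32)k - 19/128)(32k³ - 72k² - 296k + 624) + (-(135/16)k² - (135/16)k + 405/8)
  32k³ - 72k² - 296k + 624 = (-(512/135)k + 1664/135)(-(135/16)k² - (135/16)k + 405/8) + (0)
Last nonzero remainder: -(135/16)k² - (135/16)k + 405/8. Dividing through by -135/16 gives the monic gcd k² + k - 6.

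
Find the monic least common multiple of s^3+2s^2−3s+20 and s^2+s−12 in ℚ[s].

s^4−s^3−9s^2+29s−60

Euclidean algorithm in ℚ[s]:
  s^3+2s^2−3s+20 = (s+1)(s^2+s−12) + (8s+32)
  s^2+s−12 = ((1/8)s−3/8)(8s+32) + (0)
Last nonzero remainder: 8s+32. Dividing through by 8 gives the monic gcd s+4.
Then lcm(f, g) = f·g / gcd(f, g); expanding and making the result monic gives the answer.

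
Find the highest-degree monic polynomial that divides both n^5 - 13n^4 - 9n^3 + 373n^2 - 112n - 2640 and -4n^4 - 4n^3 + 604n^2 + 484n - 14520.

Apply the Euclidean algorithm:
  n^5 - 13n^4 - 9n^3 + 373n^2 - 112n - 2640 = (-(1/4)n + 7/2)(-4n^4 - 4n^3 + 604n^2 + 484n - 14520) + (156n^3 - 1620n^2 - 5436n + 48180)
  -4n^4 - 4n^3 + 604n^2 + 484n - 14520 = (-(1/39)n - 148/507)(156n^3 - 1620n^2 - 5436n + 48180) + (-(1400/169)n^2 + (22400/169)n - 77000/169)
  156n^3 - 1620n^2 - 5436n + 48180 = (-(6591/350)n - 37011/350)(-(1400/169)n^2 + (22400/169)n - 77000/169) + (0)
Last nonzero remainder: -(1400/169)n^2 + (22400/169)n - 77000/169. Dividing through by -1400/169 gives the monic gcd n^2 - 16n + 55.

n^2 - 16n + 55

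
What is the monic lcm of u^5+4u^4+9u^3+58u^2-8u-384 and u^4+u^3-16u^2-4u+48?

u^7+3u^6-u^5+25u^4-120u^3-724u^2+432u+2304

Repeated division with remainder:
  u^5+4u^4+9u^3+58u^2-8u-384 = (u+3)(u^4+u^3-16u^2-4u+48) + (22u^3+110u^2-44u-528)
  u^4+u^3-16u^2-4u+48 = ((1/22)u-2/11)(22u^3+110u^2-44u-528) + (6u^2+12u-48)
  22u^3+110u^2-44u-528 = ((11/3)u+11)(6u^2+12u-48) + (0)
Last nonzero remainder: 6u^2+12u-48. Dividing through by 6 gives the monic gcd u^2+2u-8.
Then lcm(f, g) = f·g / gcd(f, g); expanding and making the result monic gives the answer.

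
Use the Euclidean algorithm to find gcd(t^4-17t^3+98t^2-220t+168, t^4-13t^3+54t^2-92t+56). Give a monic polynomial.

Repeated division with remainder:
  t^4-17t^3+98t^2-220t+168 = (t^4-13t^3+54t^2-92t+56) + (-4t^3+44t^2-128t+112)
  t^4-13t^3+54t^2-92t+56 = (-(1/4)t+1/2)(-4t^3+44t^2-128t+112) + (0)
Last nonzero remainder: -4t^3+44t^2-128t+112. Dividing through by -4 gives the monic gcd t^3-11t^2+32t-28.

t^3-11t^2+32t-28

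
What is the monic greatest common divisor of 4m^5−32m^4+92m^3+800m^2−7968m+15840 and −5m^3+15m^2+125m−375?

m^2−8m+15

Repeated division with remainder:
  4m^5−32m^4+92m^3+800m^2−7968m+15840 = (−(4/5)m^2+4m−132/5)(−5m^3+15m^2+125m−375) + (396m^2−3168m+5940)
  −5m^3+15m^2+125m−375 = (−(5/396)m−25/396)(396m^2−3168m+5940) + (0)
Last nonzero remainder: 396m^2−3168m+5940. Dividing through by 396 gives the monic gcd m^2−8m+15.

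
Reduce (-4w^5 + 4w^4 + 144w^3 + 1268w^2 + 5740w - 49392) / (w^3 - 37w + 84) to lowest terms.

(-4w^3 + 16w^2 - 16w + 1764)/(w - 3)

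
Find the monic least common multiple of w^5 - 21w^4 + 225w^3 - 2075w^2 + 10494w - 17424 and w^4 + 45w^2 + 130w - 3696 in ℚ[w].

w^6 - 14w^5 + 78w^4 - 500w^3 - 4031w^2 + 56034w - 121968

Repeated division with remainder:
  w^5 - 21w^4 + 225w^3 - 2075w^2 + 10494w - 17424 = (w - 21)(w^4 + 45w^2 + 130w - 3696) + (180w^3 - 1260w^2 + 16920w - 95040)
  w^4 + 45w^2 + 130w - 3696 = ((1/180)w + 7/180)(180w^3 - 1260w^2 + 16920w - 95040) + (0)
Last nonzero remainder: 180w^3 - 1260w^2 + 16920w - 95040. Dividing through by 180 gives the monic gcd w^3 - 7w^2 + 94w - 528.
Then lcm(f, g) = f·g / gcd(f, g); expanding and making the result monic gives the answer.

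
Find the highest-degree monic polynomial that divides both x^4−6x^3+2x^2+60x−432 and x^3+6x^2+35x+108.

x+4

By polynomial division,
  x^4−6x^3+2x^2+60x−432 = (x−12)(x^3+6x^2+35x+108) + (39x^2+372x+864)
  x^3+6x^2+35x+108 = ((1/39)x−46/507)(39x^2+372x+864) + ((7875/169)x+31500/169)
  39x^2+372x+864 = ((2197/2625)x+4056/875)((7875/169)x+31500/169) + (0)
Last nonzero remainder: (7875/169)x+31500/169. Dividing through by 7875/169 gives the monic gcd x+4.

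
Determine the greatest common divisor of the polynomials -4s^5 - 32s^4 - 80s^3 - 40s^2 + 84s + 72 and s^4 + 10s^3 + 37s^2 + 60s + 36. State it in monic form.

s^3 + 8s^2 + 21s + 18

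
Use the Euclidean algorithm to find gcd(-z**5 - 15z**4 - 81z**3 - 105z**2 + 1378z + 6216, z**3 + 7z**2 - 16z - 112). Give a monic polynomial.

z**2 + 3z - 28

Euclidean algorithm in ℚ[z]:
  -z**5 - 15z**4 - 81z**3 - 105z**2 + 1378z + 6216 = (-z**2 - 8z - 41)(z**3 + 7z**2 - 16z - 112) + (-58z**2 - 174z + 1624)
  z**3 + 7z**2 - 16z - 112 = (-(1/58)z - 2/29)(-58z**2 - 174z + 1624) + (0)
Last nonzero remainder: -58z**2 - 174z + 1624. Dividing through by -58 gives the monic gcd z**2 + 3z - 28.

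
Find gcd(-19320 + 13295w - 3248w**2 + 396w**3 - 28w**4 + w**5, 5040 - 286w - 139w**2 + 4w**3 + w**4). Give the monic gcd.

By polynomial division,
  w**5 - 28w**4 + 396w**3 - 3248w**2 + 13295w - 19320 = (w - 32)(w**4 + 4w**3 - 139w**2 - 286w + 5040) + (663w**3 - 7410w**2 - 897w + 141960)
  w**4 + 4w**3 - 139w**2 - 286w + 5040 = ((1/663)w + 86/3757)(663w**3 - 7410w**2 - 897w + 141960) + ((9240/289)w**2 - (138600/289)w + 517440/289)
  663w**3 - 7410w**2 - 897w + 141960 = ((63869/3080)w + 48841/616)((9240/289)w**2 - (138600/289)w + 517440/289) + (0)
Last nonzero remainder: (9240/289)w**2 - (138600/289)w + 517440/289. Dividing through by 9240/289 gives the monic gcd w**2 - 15w + 56.

56 - 15w + w**2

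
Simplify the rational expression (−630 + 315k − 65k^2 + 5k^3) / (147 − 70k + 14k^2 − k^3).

Apply the Euclidean algorithm:
  5k^3 − 65k^2 + 315k − 630 = (−5)(−k^3 + 14k^2 − 70k + 147) + (5k^2 − 35k + 105)
  −k^3 + 14k^2 − 70k + 147 = (−(1/5)k + 7/5)(5k^2 − 35k + 105) + (0)
Last nonzero remainder: 5k^2 − 35k + 105. Dividing through by 5 gives the monic gcd k^2 − 7k + 21.
Cancel k^2 − 7k + 21 from numerator and denominator to get the reduced form.

(30 − 5k)/(−7 + k)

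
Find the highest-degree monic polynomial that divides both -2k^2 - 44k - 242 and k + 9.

1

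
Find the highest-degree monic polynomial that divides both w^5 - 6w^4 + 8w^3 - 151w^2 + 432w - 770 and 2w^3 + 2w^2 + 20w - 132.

Apply the Euclidean algorithm:
  w^5 - 6w^4 + 8w^3 - 151w^2 + 432w - 770 = ((1/2)w^2 - (7/2)w + 5/2)(2w^3 + 2w^2 + 20w - 132) + (-20w^2 - 80w - 440)
  2w^3 + 2w^2 + 20w - 132 = (-(1/10)w + 3/10)(-20w^2 - 80w - 440) + (0)
Last nonzero remainder: -20w^2 - 80w - 440. Dividing through by -20 gives the monic gcd w^2 + 4w + 22.

w^2 + 4w + 22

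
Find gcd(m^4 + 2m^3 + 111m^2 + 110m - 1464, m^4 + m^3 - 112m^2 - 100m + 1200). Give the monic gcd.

m^2 + m - 12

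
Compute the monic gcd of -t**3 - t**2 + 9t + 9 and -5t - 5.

Euclidean algorithm in ℚ[t]:
  -t**3 - t**2 + 9t + 9 = ((1/5)t**2 - 9/5)(-5t - 5) + (0)
Last nonzero remainder: -5t - 5. Dividing through by -5 gives the monic gcd t + 1.

t + 1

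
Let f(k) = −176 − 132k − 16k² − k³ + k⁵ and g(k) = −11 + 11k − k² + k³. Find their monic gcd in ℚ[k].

11 + k²

Repeated division with remainder:
  k⁵ − k³ − 16k² − 132k − 176 = (k² + k − 11)(k³ − k² + 11k − 11) + (−27k² − 297)
  k³ − k² + 11k − 11 = (−(1/27)k + 1/27)(−27k² − 297) + (0)
Last nonzero remainder: −27k² − 297. Dividing through by −27 gives the monic gcd k² + 11.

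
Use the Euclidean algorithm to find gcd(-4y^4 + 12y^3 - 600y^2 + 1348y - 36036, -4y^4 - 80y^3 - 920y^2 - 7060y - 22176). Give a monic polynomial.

y^2 + 5y + 99

Apply the Euclidean algorithm:
  -4y^4 + 12y^3 - 600y^2 + 1348y - 36036 = (-4y^4 - 80y^3 - 920y^2 - 7060y - 22176) + (92y^3 + 320y^2 + 8408y - 13860)
  -4y^4 - 80y^3 - 920y^2 - 7060y - 22176 = (-(1/23)y - 380/529)(92y^3 + 320y^2 + 8408y - 13860) + (-(171696/529)y^2 - (858480/529)y - 16997904/529)
  92y^3 + 320y^2 + 8408y - 13860 = (-(12167/42924)y + 2645/6132)(-(171696/529)y^2 - (858480/529)y - 16997904/529) + (0)
Last nonzero remainder: -(171696/529)y^2 - (858480/529)y - 16997904/529. Dividing through by -171696/529 gives the monic gcd y^2 + 5y + 99.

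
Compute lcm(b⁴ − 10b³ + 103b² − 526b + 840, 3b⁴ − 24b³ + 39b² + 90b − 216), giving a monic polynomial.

By polynomial division,
  b⁴ − 10b³ + 103b² − 526b + 840 = (1/3)(3b⁴ − 24b³ + 39b² + 90b − 216) + (−2b³ + 90b² − 556b + 912)
  3b⁴ − 24b³ + 39b² + 90b − 216 = (−(3/2)b − 111/2)(−2b³ + 90b² − 556b + 912) + (4200b² − 29400b + 50400)
  −2b³ + 90b² − 556b + 912 = (−(1/2100)b + 19/1050)(4200b² − 29400b + 50400) + (0)
Last nonzero remainder: 4200b² − 29400b + 50400. Dividing through by 4200 gives the monic gcd b² − 7b + 12.
Then lcm(f, g) = f·g / gcd(f, g); expanding and making the result monic gives the answer.

b⁶ − 11b⁵ + 107b⁴ − 569b³ + 748b² + 2316b − 5040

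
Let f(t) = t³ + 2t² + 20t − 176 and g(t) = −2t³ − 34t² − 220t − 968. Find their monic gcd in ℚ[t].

Repeated division with remainder:
  t³ + 2t² + 20t − 176 = (−1/2)(−2t³ − 34t² − 220t − 968) + (−15t² − 90t − 660)
  −2t³ − 34t² − 220t − 968 = ((2/15)t + 22/15)(−15t² − 90t − 660) + (0)
Last nonzero remainder: −15t² − 90t − 660. Dividing through by −15 gives the monic gcd t² + 6t + 44.

t² + 6t + 44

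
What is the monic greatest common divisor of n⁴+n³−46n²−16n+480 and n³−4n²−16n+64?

By polynomial division,
  n⁴+n³−46n²−16n+480 = (n+5)(n³−4n²−16n+64) + (−10n²+160)
  n³−4n²−16n+64 = (−(1/10)n+2/5)(−10n²+160) + (0)
Last nonzero remainder: −10n²+160. Dividing through by −10 gives the monic gcd n²−16.

n²−16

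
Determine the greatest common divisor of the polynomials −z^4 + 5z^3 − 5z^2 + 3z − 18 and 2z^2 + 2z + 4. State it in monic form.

z^2 + z + 2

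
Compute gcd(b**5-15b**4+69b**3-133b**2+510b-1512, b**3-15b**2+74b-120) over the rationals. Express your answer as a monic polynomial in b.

Euclidean algorithm in ℚ[b]:
  b**5-15b**4+69b**3-133b**2+510b-1512 = (b**2-5)(b**3-15b**2+74b-120) + (-88b**2+880b-2112)
  b**3-15b**2+74b-120 = (-(1/88)b+5/88)(-88b**2+880b-2112) + (0)
Last nonzero remainder: -88b**2+880b-2112. Dividing through by -88 gives the monic gcd b**2-10b+24.

b**2-10b+24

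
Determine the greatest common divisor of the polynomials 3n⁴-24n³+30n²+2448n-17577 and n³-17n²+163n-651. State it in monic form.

Repeated division with remainder:
  3n⁴-24n³+30n²+2448n-17577 = (3n+27)(n³-17n²+163n-651) + (0)
The last nonzero remainder n³-17n²+163n-651 is already monic.

n³-17n²+163n-651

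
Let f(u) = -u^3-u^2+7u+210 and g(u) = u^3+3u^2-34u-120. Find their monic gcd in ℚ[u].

u-6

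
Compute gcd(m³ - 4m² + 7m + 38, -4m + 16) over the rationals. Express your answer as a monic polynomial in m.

1

Repeated division with remainder:
  m³ - 4m² + 7m + 38 = (-(1/4)m² - 7/4)(-4m + 16) + (66)
  -4m + 16 = (-(2/33)m + 8/33)(66) + (0)
The last nonzero remainder is the constant 66, so the polynomials are coprime and gcd = 1.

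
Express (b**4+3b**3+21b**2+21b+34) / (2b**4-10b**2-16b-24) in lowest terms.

(b**2+2b+17)/(2b**2-2b-12)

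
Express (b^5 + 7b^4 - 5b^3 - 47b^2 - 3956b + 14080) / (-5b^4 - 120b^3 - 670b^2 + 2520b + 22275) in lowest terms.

(-b^3 - b^2 - 44b + 256)/(5b^2 + 90b + 405)

Euclidean algorithm in ℚ[b]:
  b^5 + 7b^4 - 5b^3 - 47b^2 - 3956b + 14080 = (-(1/5)b + 17/5)(-5b^4 - 120b^3 - 670b^2 + 2520b + 22275) + (269b^3 + 2735b^2 - 8069b - 61655)
  -5b^4 - 120b^3 - 670b^2 + 2520b + 22275 = (-(5/269)b - 18605/72361)(269b^3 + 2735b^2 - 8069b - 61655) + (-(8450000/72361)b^2 - (50700000/72361)b + 464750000/72361)
  269b^3 + 2735b^2 - 8069b - 61655 = (-(19465109/8450000)b - 81116681/8450000)(-(8450000/72361)b^2 - (50700000/72361)b + 464750000/72361) + (0)
Last nonzero remainder: -(8450000/72361)b^2 - (50700000/72361)b + 464750000/72361. Dividing through by -8450000/72361 gives the monic gcd b^2 + 6b - 55.
Cancel b^2 + 6b - 55 from numerator and denominator to get the reduced form.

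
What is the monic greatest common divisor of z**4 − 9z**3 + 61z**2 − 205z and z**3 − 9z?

z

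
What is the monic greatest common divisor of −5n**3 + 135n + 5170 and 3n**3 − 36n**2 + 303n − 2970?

n − 11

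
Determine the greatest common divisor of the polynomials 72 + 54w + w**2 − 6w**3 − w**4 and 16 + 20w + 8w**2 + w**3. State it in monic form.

8 + 6w + w**2

By polynomial division,
  −w**4 − 6w**3 + w**2 + 54w + 72 = (−w + 2)(w**3 + 8w**2 + 20w + 16) + (5w**2 + 30w + 40)
  w**3 + 8w**2 + 20w + 16 = ((1/5)w + 2/5)(5w**2 + 30w + 40) + (0)
Last nonzero remainder: 5w**2 + 30w + 40. Dividing through by 5 gives the monic gcd w**2 + 6w + 8.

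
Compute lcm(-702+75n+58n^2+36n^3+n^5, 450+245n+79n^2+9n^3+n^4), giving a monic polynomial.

-35100+240n+2573n^2+2165n^3+238n^4+86n^5+5n^6+n^7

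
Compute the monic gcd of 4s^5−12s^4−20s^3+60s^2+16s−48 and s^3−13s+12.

s^2−4s+3

By polynomial division,
  4s^5−12s^4−20s^3+60s^2+16s−48 = (4s^2−12s+32)(s^3−13s+12) + (−144s^2+576s−432)
  s^3−13s+12 = (−(1/144)s−1/36)(−144s^2+576s−432) + (0)
Last nonzero remainder: −144s^2+576s−432. Dividing through by −144 gives the monic gcd s^2−4s+3.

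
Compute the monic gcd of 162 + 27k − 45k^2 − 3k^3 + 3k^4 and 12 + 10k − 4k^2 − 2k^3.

Apply the Euclidean algorithm:
  3k^4 − 3k^3 − 45k^2 + 27k + 162 = (−(3/2)k + 9/2)(−2k^3 − 4k^2 + 10k + 12) + (−12k^2 + 108)
  −2k^3 − 4k^2 + 10k + 12 = ((1/6)k + 1/3)(−12k^2 + 108) + (−8k − 24)
  −12k^2 + 108 = ((3/2)k − 9/2)(−8k − 24) + (0)
Last nonzero remainder: −8k − 24. Dividing through by −8 gives the monic gcd k + 3.

3 + k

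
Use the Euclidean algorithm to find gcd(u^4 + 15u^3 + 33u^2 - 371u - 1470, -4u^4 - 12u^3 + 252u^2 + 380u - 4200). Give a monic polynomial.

u^3 + 8u^2 - 23u - 210

Euclidean algorithm in ℚ[u]:
  u^4 + 15u^3 + 33u^2 - 371u - 1470 = (-1/4)(-4u^4 - 12u^3 + 252u^2 + 380u - 4200) + (12u^3 + 96u^2 - 276u - 2520)
  -4u^4 - 12u^3 + 252u^2 + 380u - 4200 = (-(1/3)u + 5/3)(12u^3 + 96u^2 - 276u - 2520) + (0)
Last nonzero remainder: 12u^3 + 96u^2 - 276u - 2520. Dividing through by 12 gives the monic gcd u^3 + 8u^2 - 23u - 210.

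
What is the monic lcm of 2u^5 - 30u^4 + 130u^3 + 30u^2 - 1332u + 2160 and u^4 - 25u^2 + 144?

Apply the Euclidean algorithm:
  2u^5 - 30u^4 + 130u^3 + 30u^2 - 1332u + 2160 = (2u - 30)(u^4 - 25u^2 + 144) + (180u^3 - 720u^2 - 1620u + 6480)
  u^4 - 25u^2 + 144 = ((1/180)u + 1/45)(180u^3 - 720u^2 - 1620u + 6480) + (0)
Last nonzero remainder: 180u^3 - 720u^2 - 1620u + 6480. Dividing through by 180 gives the monic gcd u^3 - 4u^2 - 9u + 36.
Then lcm(f, g) = f·g / gcd(f, g); expanding and making the result monic gives the answer.

u^6 - 11u^5 + 5u^4 + 275u^3 - 606u^2 - 1584u + 4320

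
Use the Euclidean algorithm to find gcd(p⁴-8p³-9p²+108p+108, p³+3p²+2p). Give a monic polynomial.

Euclidean algorithm in ℚ[p]:
  p⁴-8p³-9p²+108p+108 = (p-11)(p³+3p²+2p) + (22p²+130p+108)
  p³+3p²+2p = ((1/22)p-16/121)(22p²+130p+108) + ((1728/121)p+1728/121)
  22p²+130p+108 = ((1331/864)p+121/16)((1728/121)p+1728/121) + (0)
Last nonzero remainder: (1728/121)p+1728/121. Dividing through by 1728/121 gives the monic gcd p+1.

p+1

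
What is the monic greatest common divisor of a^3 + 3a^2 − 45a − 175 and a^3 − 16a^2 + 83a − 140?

a − 7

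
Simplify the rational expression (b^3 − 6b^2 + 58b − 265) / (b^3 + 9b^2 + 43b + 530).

(b − 5)/(b + 10)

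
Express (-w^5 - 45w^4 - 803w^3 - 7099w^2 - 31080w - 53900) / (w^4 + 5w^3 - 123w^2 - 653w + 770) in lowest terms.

(-w^3 - 28w^2 - 257w - 770)/(w^2 - 12w + 11)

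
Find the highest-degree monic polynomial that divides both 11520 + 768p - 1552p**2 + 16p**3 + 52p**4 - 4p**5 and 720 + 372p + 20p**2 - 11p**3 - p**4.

Euclidean algorithm in ℚ[p]:
  -4p**5 + 52p**4 + 16p**3 - 1552p**2 + 768p + 11520 = (4p - 96)(-p**4 - 11p**3 + 20p**2 + 372p + 720) + (-1120p**3 - 1120p**2 + 33600p + 80640)
  -p**4 - 11p**3 + 20p**2 + 372p + 720 = ((1/1120)p + 1/112)(-1120p**3 - 1120p**2 + 33600p + 80640) + (0)
Last nonzero remainder: -1120p**3 - 1120p**2 + 33600p + 80640. Dividing through by -1120 gives the monic gcd p**3 + p**2 - 30p - 72.

-72 - 30p + p**2 + p**3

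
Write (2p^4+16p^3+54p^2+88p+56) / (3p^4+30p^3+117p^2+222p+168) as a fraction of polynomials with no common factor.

(2p+4)/(3p+12)

By polynomial division,
  2p^4+16p^3+54p^2+88p+56 = (2/3)(3p^4+30p^3+117p^2+222p+168) + (-4p^3-24p^2-60p-56)
  3p^4+30p^3+117p^2+222p+168 = (-(3/4)p-3)(-4p^3-24p^2-60p-56) + (0)
Last nonzero remainder: -4p^3-24p^2-60p-56. Dividing through by -4 gives the monic gcd p^3+6p^2+15p+14.
Cancel p^3+6p^2+15p+14 from numerator and denominator to get the reduced form.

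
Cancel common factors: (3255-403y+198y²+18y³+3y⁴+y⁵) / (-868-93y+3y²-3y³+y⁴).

Repeated division with remainder:
  y⁵+3y⁴+18y³+198y²-403y+3255 = (y+6)(y⁴-3y³+3y²-93y-868) + (33y³+273y²+1023y+8463)
  y⁴-3y³+3y²-93y-868 = ((1/33)y-124/363)(33y³+273y²+1023y+8463) + ((7896/121)y²+244776/121)
  33y³+273y²+1023y+8463 = ((1331/2632)y+1573/376)((7896/121)y²+244776/121) + (0)
Last nonzero remainder: (7896/121)y²+244776/121. Dividing through by 7896/121 gives the monic gcd y²+31.
Cancel y²+31 from numerator and denominator to get the reduced form.

(105-13y+3y²+y³)/(-28-3y+y²)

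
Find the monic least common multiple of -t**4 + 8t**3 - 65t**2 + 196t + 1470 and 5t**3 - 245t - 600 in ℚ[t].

t**6 - 11t**5 + 49t**4 - 71t**3 - 3482t**2 + 12250t + 58800

Apply the Euclidean algorithm:
  -t**4 + 8t**3 - 65t**2 + 196t + 1470 = (-(1/5)t + 8/5)(5t**3 - 245t - 600) + (-114t**2 + 468t + 2430)
  5t**3 - 245t - 600 = (-(5/114)t - 65/361)(-114t**2 + 468t + 2430) + (-(19550/361)t - 58650/361)
  -114t**2 + 468t + 2430 = ((20577/9775)t - 29241/1955)(-(19550/361)t - 58650/361) + (0)
Last nonzero remainder: -(19550/361)t - 58650/361. Dividing through by -19550/361 gives the monic gcd t + 3.
Then lcm(f, g) = f·g / gcd(f, g); expanding and making the result monic gives the answer.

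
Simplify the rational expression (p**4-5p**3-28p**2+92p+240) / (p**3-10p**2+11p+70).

(p**2-2p-24)/(p-7)

Euclidean algorithm in ℚ[p]:
  p**4-5p**3-28p**2+92p+240 = (p+5)(p**3-10p**2+11p+70) + (11p**2-33p-110)
  p**3-10p**2+11p+70 = ((1/11)p-7/11)(11p**2-33p-110) + (0)
Last nonzero remainder: 11p**2-33p-110. Dividing through by 11 gives the monic gcd p**2-3p-10.
Cancel p**2-3p-10 from numerator and denominator to get the reduced form.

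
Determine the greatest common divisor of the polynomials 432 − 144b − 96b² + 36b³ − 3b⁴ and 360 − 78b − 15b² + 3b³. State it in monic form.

By polynomial division,
  −3b⁴ + 36b³ − 96b² − 144b + 432 = (−b + 7)(3b³ − 15b² − 78b + 360) + (−69b² + 762b − 2088)
  3b³ − 15b² − 78b + 360 = (−(1/23)b − 139/529)(−69b² + 762b − 2088) + ((16632/529)b − 99792/529)
  −69b² + 762b − 2088 = (−(12167/5544)b + 15341/1386)((16632/529)b − 99792/529) + (0)
Last nonzero remainder: (16632/529)b − 99792/529. Dividing through by 16632/529 gives the monic gcd b − 6.

−6 + b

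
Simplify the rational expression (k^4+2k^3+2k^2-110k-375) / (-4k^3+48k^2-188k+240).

(-k^3-7k^2-37k-75)/(4k^2-28k+48)

Apply the Euclidean algorithm:
  k^4+2k^3+2k^2-110k-375 = (-(1/4)k-7/2)(-4k^3+48k^2-188k+240) + (123k^2-708k+465)
  -4k^3+48k^2-188k+240 = (-(4/123)k+1024/5043)(123k^2-708k+465) + (-(48944/1681)k+244720/1681)
  123k^2-708k+465 = (-(206763/48944)k+156333/48944)(-(48944/1681)k+244720/1681) + (0)
Last nonzero remainder: -(48944/1681)k+244720/1681. Dividing through by -48944/1681 gives the monic gcd k-5.
Cancel k-5 from numerator and denominator to get the reduced form.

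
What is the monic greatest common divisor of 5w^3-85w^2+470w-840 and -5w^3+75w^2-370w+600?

By polynomial division,
  5w^3-85w^2+470w-840 = (-1)(-5w^3+75w^2-370w+600) + (-10w^2+100w-240)
  -5w^3+75w^2-370w+600 = ((1/2)w-5/2)(-10w^2+100w-240) + (0)
Last nonzero remainder: -10w^2+100w-240. Dividing through by -10 gives the monic gcd w^2-10w+24.

w^2-10w+24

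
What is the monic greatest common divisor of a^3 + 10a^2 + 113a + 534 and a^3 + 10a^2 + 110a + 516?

a + 6

By polynomial division,
  a^3 + 10a^2 + 113a + 534 = (a^3 + 10a^2 + 110a + 516) + (3a + 18)
  a^3 + 10a^2 + 110a + 516 = ((1/3)a^2 + (4/3)a + 86/3)(3a + 18) + (0)
Last nonzero remainder: 3a + 18. Dividing through by 3 gives the monic gcd a + 6.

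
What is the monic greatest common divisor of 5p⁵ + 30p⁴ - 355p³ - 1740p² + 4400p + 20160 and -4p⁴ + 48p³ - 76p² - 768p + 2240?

p³ - 7p² - 16p + 112

Apply the Euclidean algorithm:
  5p⁵ + 30p⁴ - 355p³ - 1740p² + 4400p + 20160 = (-(5/4)p - 45/2)(-4p⁴ + 48p³ - 76p² - 768p + 2240) + (630p³ - 4410p² - 10080p + 70560)
  -4p⁴ + 48p³ - 76p² - 768p + 2240 = (-(2/315)p + 2/63)(630p³ - 4410p² - 10080p + 70560) + (0)
Last nonzero remainder: 630p³ - 4410p² - 10080p + 70560. Dividing through by 630 gives the monic gcd p³ - 7p² - 16p + 112.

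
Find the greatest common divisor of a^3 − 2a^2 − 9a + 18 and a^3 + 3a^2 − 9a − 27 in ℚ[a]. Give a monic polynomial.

By polynomial division,
  a^3 − 2a^2 − 9a + 18 = (a^3 + 3a^2 − 9a − 27) + (−5a^2 + 45)
  a^3 + 3a^2 − 9a − 27 = (−(1/5)a − 3/5)(−5a^2 + 45) + (0)
Last nonzero remainder: −5a^2 + 45. Dividing through by −5 gives the monic gcd a^2 − 9.

a^2 − 9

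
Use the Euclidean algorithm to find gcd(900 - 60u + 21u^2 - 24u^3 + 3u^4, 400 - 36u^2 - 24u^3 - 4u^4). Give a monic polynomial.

Apply the Euclidean algorithm:
  3u^4 - 24u^3 + 21u^2 - 60u + 900 = (-3/4)(-4u^4 - 24u^3 - 36u^2 + 400) + (-42u^3 - 6u^2 - 60u + 1200)
  -4u^4 - 24u^3 - 36u^2 + 400 = ((2/21)u + 82/147)(-42u^3 - 6u^2 - 60u + 1200) + (-(1320/49)u^2 - (3960/49)u - 13200/49)
  -42u^3 - 6u^2 - 60u + 1200 = ((343/220)u - 49/11)(-(1320/49)u^2 - (3960/49)u - 13200/49) + (0)
Last nonzero remainder: -(1320/49)u^2 - (3960/49)u - 13200/49. Dividing through by -1320/49 gives the monic gcd u^2 + 3u + 10.

10 + 3u + u^2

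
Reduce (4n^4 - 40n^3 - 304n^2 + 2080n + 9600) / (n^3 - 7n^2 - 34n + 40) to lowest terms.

By polynomial division,
  4n^4 - 40n^3 - 304n^2 + 2080n + 9600 = (4n - 12)(n^3 - 7n^2 - 34n + 40) + (-252n^2 + 1512n + 10080)
  n^3 - 7n^2 - 34n + 40 = (-(1/252)n + 1/252)(-252n^2 + 1512n + 10080) + (0)
Last nonzero remainder: -252n^2 + 1512n + 10080. Dividing through by -252 gives the monic gcd n^2 - 6n - 40.
Cancel n^2 - 6n - 40 from numerator and denominator to get the reduced form.

(4n^2 - 16n - 240)/(n - 1)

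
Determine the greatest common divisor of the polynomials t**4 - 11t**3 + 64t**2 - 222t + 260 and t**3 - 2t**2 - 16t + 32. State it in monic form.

t - 2

Apply the Euclidean algorithm:
  t**4 - 11t**3 + 64t**2 - 222t + 260 = (t - 9)(t**3 - 2t**2 - 16t + 32) + (62t**2 - 398t + 548)
  t**3 - 2t**2 - 16t + 32 = ((1/62)t + 137/1922)(62t**2 - 398t + 548) + ((3393/961)t - 6786/961)
  62t**2 - 398t + 548 = ((59582/3393)t - 263314/3393)((3393/961)t - 6786/961) + (0)
Last nonzero remainder: (3393/961)t - 6786/961. Dividing through by 3393/961 gives the monic gcd t - 2.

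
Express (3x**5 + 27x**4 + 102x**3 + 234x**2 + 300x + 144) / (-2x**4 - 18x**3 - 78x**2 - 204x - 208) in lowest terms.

(-3x**3 - 9x**2 - 24x - 18)/(2x**2 + 6x + 26)

Repeated division with remainder:
  3x**5 + 27x**4 + 102x**3 + 234x**2 + 300x + 144 = (-(3/2)x)(-2x**4 - 18x**3 - 78x**2 - 204x - 208) + (-15x**3 - 72x**2 - 12x + 144)
  -2x**4 - 18x**3 - 78x**2 - 204x - 208 = ((2/15)x + 14/25)(-15x**3 - 72x**2 - 12x + 144) + (-(902/25)x**2 - (5412/25)x - 7216/25)
  -15x**3 - 72x**2 - 12x + 144 = ((375/902)x - 225/451)(-(902/25)x**2 - (5412/25)x - 7216/25) + (0)
Last nonzero remainder: -(902/25)x**2 - (5412/25)x - 7216/25. Dividing through by -902/25 gives the monic gcd x**2 + 6x + 8.
Cancel x**2 + 6x + 8 from numerator and denominator to get the reduced form.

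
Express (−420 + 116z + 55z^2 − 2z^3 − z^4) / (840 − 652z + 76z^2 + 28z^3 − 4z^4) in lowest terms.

Apply the Euclidean algorithm:
  −z^4 − 2z^3 + 55z^2 + 116z − 420 = (1/4)(−4z^4 + 28z^3 + 76z^2 − 652z + 840) + (−9z^3 + 36z^2 + 279z − 630)
  −4z^4 + 28z^3 + 76z^2 − 652z + 840 = ((4/9)z − 4/3)(−9z^3 + 36z^2 + 279z − 630) + (0)
Last nonzero remainder: −9z^3 + 36z^2 + 279z − 630. Dividing through by −9 gives the monic gcd z^3 − 4z^2 − 31z + 70.
Cancel z^3 − 4z^2 − 31z + 70 from numerator and denominator to get the reduced form.

(6 + z)/(−12 + 4z)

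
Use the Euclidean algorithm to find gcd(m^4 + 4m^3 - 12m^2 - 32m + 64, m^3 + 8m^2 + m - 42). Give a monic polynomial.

m - 2

Apply the Euclidean algorithm:
  m^4 + 4m^3 - 12m^2 - 32m + 64 = (m - 4)(m^3 + 8m^2 + m - 42) + (19m^2 + 14m - 104)
  m^3 + 8m^2 + m - 42 = ((1/19)m + 138/361)(19m^2 + 14m - 104) + ((405/361)m - 810/361)
  19m^2 + 14m - 104 = ((6859/405)m + 18772/405)((405/361)m - 810/361) + (0)
Last nonzero remainder: (405/361)m - 810/361. Dividing through by 405/361 gives the monic gcd m - 2.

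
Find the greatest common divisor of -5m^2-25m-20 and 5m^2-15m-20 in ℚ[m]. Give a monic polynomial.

m+1

By polynomial division,
  -5m^2-25m-20 = (-1)(5m^2-15m-20) + (-40m-40)
  5m^2-15m-20 = (-(1/8)m+1/2)(-40m-40) + (0)
Last nonzero remainder: -40m-40. Dividing through by -40 gives the monic gcd m+1.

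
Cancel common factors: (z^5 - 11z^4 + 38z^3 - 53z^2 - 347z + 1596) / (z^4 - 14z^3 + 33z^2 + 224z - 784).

Apply the Euclidean algorithm:
  z^5 - 11z^4 + 38z^3 - 53z^2 - 347z + 1596 = (z + 3)(z^4 - 14z^3 + 33z^2 + 224z - 784) + (47z^3 - 376z^2 - 235z + 3948)
  z^4 - 14z^3 + 33z^2 + 224z - 784 = ((1/47)z - 6/47)(47z^3 - 376z^2 - 235z + 3948) + (-10z^2 + 110z - 280)
  47z^3 - 376z^2 - 235z + 3948 = (-(47/10)z - 141/10)(-10z^2 + 110z - 280) + (0)
Last nonzero remainder: -10z^2 + 110z - 280. Dividing through by -10 gives the monic gcd z^2 - 11z + 28.
Cancel z^2 - 11z + 28 from numerator and denominator to get the reduced form.

(z^3 + 10z + 57)/(z^2 - 3z - 28)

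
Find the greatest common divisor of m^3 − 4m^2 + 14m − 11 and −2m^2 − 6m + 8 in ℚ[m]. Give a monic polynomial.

m − 1

By polynomial division,
  m^3 − 4m^2 + 14m − 11 = (−(1/2)m + 7/2)(−2m^2 − 6m + 8) + (39m − 39)
  −2m^2 − 6m + 8 = (−(2/39)m − 8/39)(39m − 39) + (0)
Last nonzero remainder: 39m − 39. Dividing through by 39 gives the monic gcd m − 1.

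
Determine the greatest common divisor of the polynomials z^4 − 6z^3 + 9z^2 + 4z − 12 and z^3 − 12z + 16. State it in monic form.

Repeated division with remainder:
  z^4 − 6z^3 + 9z^2 + 4z − 12 = (z − 6)(z^3 − 12z + 16) + (21z^2 − 84z + 84)
  z^3 − 12z + 16 = ((1/21)z + 4/21)(21z^2 − 84z + 84) + (0)
Last nonzero remainder: 21z^2 − 84z + 84. Dividing through by 21 gives the monic gcd z^2 − 4z + 4.

z^2 − 4z + 4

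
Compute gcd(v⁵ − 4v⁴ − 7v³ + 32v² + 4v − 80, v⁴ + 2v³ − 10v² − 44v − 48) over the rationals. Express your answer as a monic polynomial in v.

v² − 2v − 8

Euclidean algorithm in ℚ[v]:
  v⁵ − 4v⁴ − 7v³ + 32v² + 4v − 80 = (v − 6)(v⁴ + 2v³ − 10v² − 44v − 48) + (15v³ + 16v² − 212v − 368)
  v⁴ + 2v³ − 10v² − 44v − 48 = ((1/15)v + 14/225)(15v³ + 16v² − 212v − 368) + ((706/225)v² − (1412/225)v − 5648/225)
  15v³ + 16v² − 212v − 368 = ((3375/706)v + 5175/353)((706/225)v² − (1412/225)v − 5648/225) + (0)
Last nonzero remainder: (706/225)v² − (1412/225)v − 5648/225. Dividing through by 706/225 gives the monic gcd v² − 2v − 8.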